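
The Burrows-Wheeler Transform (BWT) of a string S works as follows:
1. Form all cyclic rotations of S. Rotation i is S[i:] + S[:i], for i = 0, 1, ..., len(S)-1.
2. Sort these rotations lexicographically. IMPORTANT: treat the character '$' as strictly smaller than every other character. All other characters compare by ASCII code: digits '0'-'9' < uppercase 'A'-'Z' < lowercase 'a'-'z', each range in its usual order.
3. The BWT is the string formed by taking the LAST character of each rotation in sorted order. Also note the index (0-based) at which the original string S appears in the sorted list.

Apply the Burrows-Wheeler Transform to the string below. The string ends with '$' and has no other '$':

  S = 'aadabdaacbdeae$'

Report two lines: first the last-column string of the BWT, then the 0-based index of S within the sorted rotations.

Answer: ed$daaeacababad
2

Derivation:
All 15 rotations (rotation i = S[i:]+S[:i]):
  rot[0] = aadabdaacbdeae$
  rot[1] = adabdaacbdeae$a
  rot[2] = dabdaacbdeae$aa
  rot[3] = abdaacbdeae$aad
  rot[4] = bdaacbdeae$aada
  rot[5] = daacbdeae$aadab
  rot[6] = aacbdeae$aadabd
  rot[7] = acbdeae$aadabda
  rot[8] = cbdeae$aadabdaa
  rot[9] = bdeae$aadabdaac
  rot[10] = deae$aadabdaacb
  rot[11] = eae$aadabdaacbd
  rot[12] = ae$aadabdaacbde
  rot[13] = e$aadabdaacbdea
  rot[14] = $aadabdaacbdeae
Sorted (with $ < everything):
  sorted[0] = $aadabdaacbdeae  (last char: 'e')
  sorted[1] = aacbdeae$aadabd  (last char: 'd')
  sorted[2] = aadabdaacbdeae$  (last char: '$')
  sorted[3] = abdaacbdeae$aad  (last char: 'd')
  sorted[4] = acbdeae$aadabda  (last char: 'a')
  sorted[5] = adabdaacbdeae$a  (last char: 'a')
  sorted[6] = ae$aadabdaacbde  (last char: 'e')
  sorted[7] = bdaacbdeae$aada  (last char: 'a')
  sorted[8] = bdeae$aadabdaac  (last char: 'c')
  sorted[9] = cbdeae$aadabdaa  (last char: 'a')
  sorted[10] = daacbdeae$aadab  (last char: 'b')
  sorted[11] = dabdaacbdeae$aa  (last char: 'a')
  sorted[12] = deae$aadabdaacb  (last char: 'b')
  sorted[13] = e$aadabdaacbdea  (last char: 'a')
  sorted[14] = eae$aadabdaacbd  (last char: 'd')
Last column: ed$daaeacababad
Original string S is at sorted index 2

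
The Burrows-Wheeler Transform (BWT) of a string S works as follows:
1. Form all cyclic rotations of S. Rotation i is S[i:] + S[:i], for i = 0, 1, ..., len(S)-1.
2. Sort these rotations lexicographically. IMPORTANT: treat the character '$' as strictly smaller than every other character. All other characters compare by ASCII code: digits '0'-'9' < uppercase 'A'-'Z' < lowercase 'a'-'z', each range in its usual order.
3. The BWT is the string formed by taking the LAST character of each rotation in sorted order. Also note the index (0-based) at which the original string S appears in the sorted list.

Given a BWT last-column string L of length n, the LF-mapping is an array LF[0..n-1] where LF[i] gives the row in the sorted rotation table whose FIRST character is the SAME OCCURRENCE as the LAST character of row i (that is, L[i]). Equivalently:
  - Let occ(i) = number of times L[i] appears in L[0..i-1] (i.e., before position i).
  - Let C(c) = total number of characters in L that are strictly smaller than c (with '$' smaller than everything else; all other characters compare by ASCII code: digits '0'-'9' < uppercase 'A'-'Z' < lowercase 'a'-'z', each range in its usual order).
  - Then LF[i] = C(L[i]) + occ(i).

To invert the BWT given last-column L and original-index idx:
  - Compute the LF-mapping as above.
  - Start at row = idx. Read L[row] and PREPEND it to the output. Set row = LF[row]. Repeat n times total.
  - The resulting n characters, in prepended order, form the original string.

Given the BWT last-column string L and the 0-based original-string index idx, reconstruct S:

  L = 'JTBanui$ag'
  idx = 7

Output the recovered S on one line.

Answer: iguanaTBJ$

Derivation:
LF mapping: 2 3 1 4 8 9 7 0 5 6
Walk LF starting at row 7, prepending L[row]:
  step 1: row=7, L[7]='$', prepend. Next row=LF[7]=0
  step 2: row=0, L[0]='J', prepend. Next row=LF[0]=2
  step 3: row=2, L[2]='B', prepend. Next row=LF[2]=1
  step 4: row=1, L[1]='T', prepend. Next row=LF[1]=3
  step 5: row=3, L[3]='a', prepend. Next row=LF[3]=4
  step 6: row=4, L[4]='n', prepend. Next row=LF[4]=8
  step 7: row=8, L[8]='a', prepend. Next row=LF[8]=5
  step 8: row=5, L[5]='u', prepend. Next row=LF[5]=9
  step 9: row=9, L[9]='g', prepend. Next row=LF[9]=6
  step 10: row=6, L[6]='i', prepend. Next row=LF[6]=7
Reversed output: iguanaTBJ$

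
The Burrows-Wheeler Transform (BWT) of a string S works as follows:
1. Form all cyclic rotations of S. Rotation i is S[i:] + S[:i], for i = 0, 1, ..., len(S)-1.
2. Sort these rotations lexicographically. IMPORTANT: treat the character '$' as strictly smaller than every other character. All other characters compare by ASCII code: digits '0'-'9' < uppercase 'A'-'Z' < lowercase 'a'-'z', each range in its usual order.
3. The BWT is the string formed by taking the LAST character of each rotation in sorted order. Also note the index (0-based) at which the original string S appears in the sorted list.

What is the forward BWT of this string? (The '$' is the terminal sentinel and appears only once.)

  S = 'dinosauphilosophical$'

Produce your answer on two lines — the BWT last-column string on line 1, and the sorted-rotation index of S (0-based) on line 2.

All 21 rotations (rotation i = S[i:]+S[:i]):
  rot[0] = dinosauphilosophical$
  rot[1] = inosauphilosophical$d
  rot[2] = nosauphilosophical$di
  rot[3] = osauphilosophical$din
  rot[4] = sauphilosophical$dino
  rot[5] = auphilosophical$dinos
  rot[6] = uphilosophical$dinosa
  rot[7] = philosophical$dinosau
  rot[8] = hilosophical$dinosaup
  rot[9] = ilosophical$dinosauph
  rot[10] = losophical$dinosauphi
  rot[11] = osophical$dinosauphil
  rot[12] = sophical$dinosauphilo
  rot[13] = ophical$dinosauphilos
  rot[14] = phical$dinosauphiloso
  rot[15] = hical$dinosauphilosop
  rot[16] = ical$dinosauphilosoph
  rot[17] = cal$dinosauphilosophi
  rot[18] = al$dinosauphilosophic
  rot[19] = l$dinosauphilosophica
  rot[20] = $dinosauphilosophical
Sorted (with $ < everything):
  sorted[0] = $dinosauphilosophical  (last char: 'l')
  sorted[1] = al$dinosauphilosophic  (last char: 'c')
  sorted[2] = auphilosophical$dinos  (last char: 's')
  sorted[3] = cal$dinosauphilosophi  (last char: 'i')
  sorted[4] = dinosauphilosophical$  (last char: '$')
  sorted[5] = hical$dinosauphilosop  (last char: 'p')
  sorted[6] = hilosophical$dinosaup  (last char: 'p')
  sorted[7] = ical$dinosauphilosoph  (last char: 'h')
  sorted[8] = ilosophical$dinosauph  (last char: 'h')
  sorted[9] = inosauphilosophical$d  (last char: 'd')
  sorted[10] = l$dinosauphilosophica  (last char: 'a')
  sorted[11] = losophical$dinosauphi  (last char: 'i')
  sorted[12] = nosauphilosophical$di  (last char: 'i')
  sorted[13] = ophical$dinosauphilos  (last char: 's')
  sorted[14] = osauphilosophical$din  (last char: 'n')
  sorted[15] = osophical$dinosauphil  (last char: 'l')
  sorted[16] = phical$dinosauphiloso  (last char: 'o')
  sorted[17] = philosophical$dinosau  (last char: 'u')
  sorted[18] = sauphilosophical$dino  (last char: 'o')
  sorted[19] = sophical$dinosauphilo  (last char: 'o')
  sorted[20] = uphilosophical$dinosa  (last char: 'a')
Last column: lcsi$pphhdaiisnlouooa
Original string S is at sorted index 4

Answer: lcsi$pphhdaiisnlouooa
4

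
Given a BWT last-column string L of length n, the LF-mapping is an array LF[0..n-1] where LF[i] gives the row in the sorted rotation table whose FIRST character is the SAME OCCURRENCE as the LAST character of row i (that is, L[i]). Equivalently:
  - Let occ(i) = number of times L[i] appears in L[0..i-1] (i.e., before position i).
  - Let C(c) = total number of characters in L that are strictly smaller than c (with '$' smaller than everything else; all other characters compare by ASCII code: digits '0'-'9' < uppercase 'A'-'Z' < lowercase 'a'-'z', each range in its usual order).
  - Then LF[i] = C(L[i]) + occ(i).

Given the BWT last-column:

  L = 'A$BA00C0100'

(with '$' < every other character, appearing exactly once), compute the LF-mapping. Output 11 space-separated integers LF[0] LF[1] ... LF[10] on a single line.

Char counts: '$':1, '0':5, '1':1, 'A':2, 'B':1, 'C':1
C (first-col start): C('$')=0, C('0')=1, C('1')=6, C('A')=7, C('B')=9, C('C')=10
L[0]='A': occ=0, LF[0]=C('A')+0=7+0=7
L[1]='$': occ=0, LF[1]=C('$')+0=0+0=0
L[2]='B': occ=0, LF[2]=C('B')+0=9+0=9
L[3]='A': occ=1, LF[3]=C('A')+1=7+1=8
L[4]='0': occ=0, LF[4]=C('0')+0=1+0=1
L[5]='0': occ=1, LF[5]=C('0')+1=1+1=2
L[6]='C': occ=0, LF[6]=C('C')+0=10+0=10
L[7]='0': occ=2, LF[7]=C('0')+2=1+2=3
L[8]='1': occ=0, LF[8]=C('1')+0=6+0=6
L[9]='0': occ=3, LF[9]=C('0')+3=1+3=4
L[10]='0': occ=4, LF[10]=C('0')+4=1+4=5

Answer: 7 0 9 8 1 2 10 3 6 4 5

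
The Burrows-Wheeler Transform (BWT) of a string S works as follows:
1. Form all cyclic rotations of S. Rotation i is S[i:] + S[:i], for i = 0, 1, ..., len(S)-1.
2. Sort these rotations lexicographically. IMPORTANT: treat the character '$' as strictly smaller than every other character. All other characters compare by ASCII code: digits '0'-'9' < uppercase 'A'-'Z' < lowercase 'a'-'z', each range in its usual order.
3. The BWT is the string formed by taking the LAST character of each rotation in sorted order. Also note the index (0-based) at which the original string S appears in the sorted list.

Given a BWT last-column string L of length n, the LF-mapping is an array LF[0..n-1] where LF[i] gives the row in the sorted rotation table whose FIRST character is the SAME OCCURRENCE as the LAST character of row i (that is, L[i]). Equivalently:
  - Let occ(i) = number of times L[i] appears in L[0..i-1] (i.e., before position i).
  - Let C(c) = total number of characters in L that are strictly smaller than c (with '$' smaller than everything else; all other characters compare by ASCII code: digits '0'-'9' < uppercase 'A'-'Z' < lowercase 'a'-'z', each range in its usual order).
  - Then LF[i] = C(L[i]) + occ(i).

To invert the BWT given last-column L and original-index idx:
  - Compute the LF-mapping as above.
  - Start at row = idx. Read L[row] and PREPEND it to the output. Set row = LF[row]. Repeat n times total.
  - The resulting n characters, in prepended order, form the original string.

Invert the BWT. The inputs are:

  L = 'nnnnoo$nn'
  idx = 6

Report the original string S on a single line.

Answer: nononnnn$

Derivation:
LF mapping: 1 2 3 4 7 8 0 5 6
Walk LF starting at row 6, prepending L[row]:
  step 1: row=6, L[6]='$', prepend. Next row=LF[6]=0
  step 2: row=0, L[0]='n', prepend. Next row=LF[0]=1
  step 3: row=1, L[1]='n', prepend. Next row=LF[1]=2
  step 4: row=2, L[2]='n', prepend. Next row=LF[2]=3
  step 5: row=3, L[3]='n', prepend. Next row=LF[3]=4
  step 6: row=4, L[4]='o', prepend. Next row=LF[4]=7
  step 7: row=7, L[7]='n', prepend. Next row=LF[7]=5
  step 8: row=5, L[5]='o', prepend. Next row=LF[5]=8
  step 9: row=8, L[8]='n', prepend. Next row=LF[8]=6
Reversed output: nononnnn$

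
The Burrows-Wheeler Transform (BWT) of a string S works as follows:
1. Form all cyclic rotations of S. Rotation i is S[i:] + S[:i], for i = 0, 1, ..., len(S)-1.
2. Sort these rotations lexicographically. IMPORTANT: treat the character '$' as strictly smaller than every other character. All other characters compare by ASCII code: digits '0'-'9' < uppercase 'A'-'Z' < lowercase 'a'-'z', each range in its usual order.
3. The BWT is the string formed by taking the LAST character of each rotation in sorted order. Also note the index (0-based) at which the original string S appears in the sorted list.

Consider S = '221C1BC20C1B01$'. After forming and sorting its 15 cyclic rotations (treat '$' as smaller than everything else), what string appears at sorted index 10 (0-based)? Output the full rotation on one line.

All 15 rotations (rotation i = S[i:]+S[:i]):
  rot[0] = 221C1BC20C1B01$
  rot[1] = 21C1BC20C1B01$2
  rot[2] = 1C1BC20C1B01$22
  rot[3] = C1BC20C1B01$221
  rot[4] = 1BC20C1B01$221C
  rot[5] = BC20C1B01$221C1
  rot[6] = C20C1B01$221C1B
  rot[7] = 20C1B01$221C1BC
  rot[8] = 0C1B01$221C1BC2
  rot[9] = C1B01$221C1BC20
  rot[10] = 1B01$221C1BC20C
  rot[11] = B01$221C1BC20C1
  rot[12] = 01$221C1BC20C1B
  rot[13] = 1$221C1BC20C1B0
  rot[14] = $221C1BC20C1B01
Sorted (with $ < everything):
  sorted[0] = $221C1BC20C1B01
  sorted[1] = 01$221C1BC20C1B
  sorted[2] = 0C1B01$221C1BC2
  sorted[3] = 1$221C1BC20C1B0
  sorted[4] = 1B01$221C1BC20C
  sorted[5] = 1BC20C1B01$221C
  sorted[6] = 1C1BC20C1B01$22
  sorted[7] = 20C1B01$221C1BC
  sorted[8] = 21C1BC20C1B01$2
  sorted[9] = 221C1BC20C1B01$
  sorted[10] = B01$221C1BC20C1
  sorted[11] = BC20C1B01$221C1
  sorted[12] = C1B01$221C1BC20
  sorted[13] = C1BC20C1B01$221
  sorted[14] = C20C1B01$221C1B
sorted[10] = B01$221C1BC20C1

Answer: B01$221C1BC20C1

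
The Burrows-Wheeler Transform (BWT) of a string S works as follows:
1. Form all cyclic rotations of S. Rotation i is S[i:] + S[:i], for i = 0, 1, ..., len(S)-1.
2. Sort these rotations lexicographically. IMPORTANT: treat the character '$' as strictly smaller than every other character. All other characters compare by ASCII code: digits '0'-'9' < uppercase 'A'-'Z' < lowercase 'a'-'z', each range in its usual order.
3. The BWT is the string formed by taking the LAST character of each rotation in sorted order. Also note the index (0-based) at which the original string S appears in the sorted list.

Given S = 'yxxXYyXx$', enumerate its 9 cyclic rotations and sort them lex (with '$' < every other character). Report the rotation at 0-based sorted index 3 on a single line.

Answer: YyXx$yxxX

Derivation:
All 9 rotations (rotation i = S[i:]+S[:i]):
  rot[0] = yxxXYyXx$
  rot[1] = xxXYyXx$y
  rot[2] = xXYyXx$yx
  rot[3] = XYyXx$yxx
  rot[4] = YyXx$yxxX
  rot[5] = yXx$yxxXY
  rot[6] = Xx$yxxXYy
  rot[7] = x$yxxXYyX
  rot[8] = $yxxXYyXx
Sorted (with $ < everything):
  sorted[0] = $yxxXYyXx
  sorted[1] = XYyXx$yxx
  sorted[2] = Xx$yxxXYy
  sorted[3] = YyXx$yxxX
  sorted[4] = x$yxxXYyX
  sorted[5] = xXYyXx$yx
  sorted[6] = xxXYyXx$y
  sorted[7] = yXx$yxxXY
  sorted[8] = yxxXYyXx$
sorted[3] = YyXx$yxxX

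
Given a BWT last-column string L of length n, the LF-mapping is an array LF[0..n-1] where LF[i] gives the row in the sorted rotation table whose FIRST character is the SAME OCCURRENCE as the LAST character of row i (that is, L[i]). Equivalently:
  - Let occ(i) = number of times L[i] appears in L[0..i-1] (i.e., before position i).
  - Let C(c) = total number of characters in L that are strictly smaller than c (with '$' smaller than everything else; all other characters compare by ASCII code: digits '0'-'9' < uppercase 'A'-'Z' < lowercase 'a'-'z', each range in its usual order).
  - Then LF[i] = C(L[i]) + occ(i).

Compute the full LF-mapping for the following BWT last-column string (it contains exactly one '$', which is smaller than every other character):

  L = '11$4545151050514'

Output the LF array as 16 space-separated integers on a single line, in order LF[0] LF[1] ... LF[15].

Answer: 3 4 0 8 11 9 12 5 13 6 1 14 2 15 7 10

Derivation:
Char counts: '$':1, '0':2, '1':5, '4':3, '5':5
C (first-col start): C('$')=0, C('0')=1, C('1')=3, C('4')=8, C('5')=11
L[0]='1': occ=0, LF[0]=C('1')+0=3+0=3
L[1]='1': occ=1, LF[1]=C('1')+1=3+1=4
L[2]='$': occ=0, LF[2]=C('$')+0=0+0=0
L[3]='4': occ=0, LF[3]=C('4')+0=8+0=8
L[4]='5': occ=0, LF[4]=C('5')+0=11+0=11
L[5]='4': occ=1, LF[5]=C('4')+1=8+1=9
L[6]='5': occ=1, LF[6]=C('5')+1=11+1=12
L[7]='1': occ=2, LF[7]=C('1')+2=3+2=5
L[8]='5': occ=2, LF[8]=C('5')+2=11+2=13
L[9]='1': occ=3, LF[9]=C('1')+3=3+3=6
L[10]='0': occ=0, LF[10]=C('0')+0=1+0=1
L[11]='5': occ=3, LF[11]=C('5')+3=11+3=14
L[12]='0': occ=1, LF[12]=C('0')+1=1+1=2
L[13]='5': occ=4, LF[13]=C('5')+4=11+4=15
L[14]='1': occ=4, LF[14]=C('1')+4=3+4=7
L[15]='4': occ=2, LF[15]=C('4')+2=8+2=10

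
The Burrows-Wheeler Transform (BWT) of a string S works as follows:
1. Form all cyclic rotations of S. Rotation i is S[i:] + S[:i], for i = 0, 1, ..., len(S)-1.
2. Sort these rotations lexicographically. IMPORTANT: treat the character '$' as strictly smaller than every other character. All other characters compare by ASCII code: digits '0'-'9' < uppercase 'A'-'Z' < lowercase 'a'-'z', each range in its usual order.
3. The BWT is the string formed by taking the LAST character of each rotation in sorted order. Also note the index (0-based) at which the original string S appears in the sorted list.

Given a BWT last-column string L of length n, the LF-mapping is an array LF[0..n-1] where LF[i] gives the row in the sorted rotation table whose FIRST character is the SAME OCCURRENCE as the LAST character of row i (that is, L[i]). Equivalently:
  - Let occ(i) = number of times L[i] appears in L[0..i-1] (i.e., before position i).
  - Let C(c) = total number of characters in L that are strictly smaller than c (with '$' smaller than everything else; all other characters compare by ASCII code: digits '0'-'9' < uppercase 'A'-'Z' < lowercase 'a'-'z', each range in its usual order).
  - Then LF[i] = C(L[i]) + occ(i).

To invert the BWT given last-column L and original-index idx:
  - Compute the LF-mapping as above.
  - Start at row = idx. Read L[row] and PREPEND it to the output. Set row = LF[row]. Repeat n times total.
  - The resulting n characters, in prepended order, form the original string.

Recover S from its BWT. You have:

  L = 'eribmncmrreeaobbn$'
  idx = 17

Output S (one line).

Answer: ribbonremembrance$

Derivation:
LF mapping: 6 15 9 2 10 12 5 11 16 17 7 8 1 14 3 4 13 0
Walk LF starting at row 17, prepending L[row]:
  step 1: row=17, L[17]='$', prepend. Next row=LF[17]=0
  step 2: row=0, L[0]='e', prepend. Next row=LF[0]=6
  step 3: row=6, L[6]='c', prepend. Next row=LF[6]=5
  step 4: row=5, L[5]='n', prepend. Next row=LF[5]=12
  step 5: row=12, L[12]='a', prepend. Next row=LF[12]=1
  step 6: row=1, L[1]='r', prepend. Next row=LF[1]=15
  step 7: row=15, L[15]='b', prepend. Next row=LF[15]=4
  step 8: row=4, L[4]='m', prepend. Next row=LF[4]=10
  step 9: row=10, L[10]='e', prepend. Next row=LF[10]=7
  step 10: row=7, L[7]='m', prepend. Next row=LF[7]=11
  step 11: row=11, L[11]='e', prepend. Next row=LF[11]=8
  step 12: row=8, L[8]='r', prepend. Next row=LF[8]=16
  step 13: row=16, L[16]='n', prepend. Next row=LF[16]=13
  step 14: row=13, L[13]='o', prepend. Next row=LF[13]=14
  step 15: row=14, L[14]='b', prepend. Next row=LF[14]=3
  step 16: row=3, L[3]='b', prepend. Next row=LF[3]=2
  step 17: row=2, L[2]='i', prepend. Next row=LF[2]=9
  step 18: row=9, L[9]='r', prepend. Next row=LF[9]=17
Reversed output: ribbonremembrance$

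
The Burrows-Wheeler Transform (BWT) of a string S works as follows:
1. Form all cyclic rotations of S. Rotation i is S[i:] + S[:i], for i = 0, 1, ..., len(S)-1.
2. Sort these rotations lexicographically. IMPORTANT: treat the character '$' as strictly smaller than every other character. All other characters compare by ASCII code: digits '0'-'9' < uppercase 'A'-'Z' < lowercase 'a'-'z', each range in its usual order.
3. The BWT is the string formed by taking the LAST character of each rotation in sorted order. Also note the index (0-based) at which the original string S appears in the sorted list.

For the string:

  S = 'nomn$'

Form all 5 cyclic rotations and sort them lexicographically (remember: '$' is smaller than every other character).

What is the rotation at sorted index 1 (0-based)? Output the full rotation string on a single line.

All 5 rotations (rotation i = S[i:]+S[:i]):
  rot[0] = nomn$
  rot[1] = omn$n
  rot[2] = mn$no
  rot[3] = n$nom
  rot[4] = $nomn
Sorted (with $ < everything):
  sorted[0] = $nomn
  sorted[1] = mn$no
  sorted[2] = n$nom
  sorted[3] = nomn$
  sorted[4] = omn$n
sorted[1] = mn$no

Answer: mn$no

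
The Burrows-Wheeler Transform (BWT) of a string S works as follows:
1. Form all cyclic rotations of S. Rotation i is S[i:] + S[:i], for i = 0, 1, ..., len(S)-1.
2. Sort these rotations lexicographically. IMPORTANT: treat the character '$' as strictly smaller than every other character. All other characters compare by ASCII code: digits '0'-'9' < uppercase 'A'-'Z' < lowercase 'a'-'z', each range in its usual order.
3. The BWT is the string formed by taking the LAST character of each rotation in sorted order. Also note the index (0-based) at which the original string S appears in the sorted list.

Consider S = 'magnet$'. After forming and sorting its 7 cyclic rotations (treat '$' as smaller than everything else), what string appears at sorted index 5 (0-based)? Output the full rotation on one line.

Answer: net$mag

Derivation:
All 7 rotations (rotation i = S[i:]+S[:i]):
  rot[0] = magnet$
  rot[1] = agnet$m
  rot[2] = gnet$ma
  rot[3] = net$mag
  rot[4] = et$magn
  rot[5] = t$magne
  rot[6] = $magnet
Sorted (with $ < everything):
  sorted[0] = $magnet
  sorted[1] = agnet$m
  sorted[2] = et$magn
  sorted[3] = gnet$ma
  sorted[4] = magnet$
  sorted[5] = net$mag
  sorted[6] = t$magne
sorted[5] = net$mag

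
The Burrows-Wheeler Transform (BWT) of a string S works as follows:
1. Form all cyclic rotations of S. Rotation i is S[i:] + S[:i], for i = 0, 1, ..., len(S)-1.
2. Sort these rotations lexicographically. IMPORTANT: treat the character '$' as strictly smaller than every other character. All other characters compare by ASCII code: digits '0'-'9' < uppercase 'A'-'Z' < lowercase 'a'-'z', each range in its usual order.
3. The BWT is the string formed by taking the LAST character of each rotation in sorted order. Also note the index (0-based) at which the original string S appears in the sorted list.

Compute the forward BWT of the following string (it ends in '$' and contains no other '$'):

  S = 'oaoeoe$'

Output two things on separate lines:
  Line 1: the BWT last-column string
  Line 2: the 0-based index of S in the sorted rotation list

Answer: eooo$ea
4

Derivation:
All 7 rotations (rotation i = S[i:]+S[:i]):
  rot[0] = oaoeoe$
  rot[1] = aoeoe$o
  rot[2] = oeoe$oa
  rot[3] = eoe$oao
  rot[4] = oe$oaoe
  rot[5] = e$oaoeo
  rot[6] = $oaoeoe
Sorted (with $ < everything):
  sorted[0] = $oaoeoe  (last char: 'e')
  sorted[1] = aoeoe$o  (last char: 'o')
  sorted[2] = e$oaoeo  (last char: 'o')
  sorted[3] = eoe$oao  (last char: 'o')
  sorted[4] = oaoeoe$  (last char: '$')
  sorted[5] = oe$oaoe  (last char: 'e')
  sorted[6] = oeoe$oa  (last char: 'a')
Last column: eooo$ea
Original string S is at sorted index 4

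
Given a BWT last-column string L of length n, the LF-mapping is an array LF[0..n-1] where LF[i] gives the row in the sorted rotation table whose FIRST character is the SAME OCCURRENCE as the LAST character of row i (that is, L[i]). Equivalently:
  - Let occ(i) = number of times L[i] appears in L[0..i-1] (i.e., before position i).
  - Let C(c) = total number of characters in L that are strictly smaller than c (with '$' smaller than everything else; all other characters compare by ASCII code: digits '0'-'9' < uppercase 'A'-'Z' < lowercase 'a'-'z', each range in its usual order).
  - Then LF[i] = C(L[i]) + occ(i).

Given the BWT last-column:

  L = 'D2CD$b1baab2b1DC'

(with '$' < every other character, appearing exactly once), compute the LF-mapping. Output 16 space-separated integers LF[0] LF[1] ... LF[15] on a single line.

Answer: 7 3 5 8 0 12 1 13 10 11 14 4 15 2 9 6

Derivation:
Char counts: '$':1, '1':2, '2':2, 'C':2, 'D':3, 'a':2, 'b':4
C (first-col start): C('$')=0, C('1')=1, C('2')=3, C('C')=5, C('D')=7, C('a')=10, C('b')=12
L[0]='D': occ=0, LF[0]=C('D')+0=7+0=7
L[1]='2': occ=0, LF[1]=C('2')+0=3+0=3
L[2]='C': occ=0, LF[2]=C('C')+0=5+0=5
L[3]='D': occ=1, LF[3]=C('D')+1=7+1=8
L[4]='$': occ=0, LF[4]=C('$')+0=0+0=0
L[5]='b': occ=0, LF[5]=C('b')+0=12+0=12
L[6]='1': occ=0, LF[6]=C('1')+0=1+0=1
L[7]='b': occ=1, LF[7]=C('b')+1=12+1=13
L[8]='a': occ=0, LF[8]=C('a')+0=10+0=10
L[9]='a': occ=1, LF[9]=C('a')+1=10+1=11
L[10]='b': occ=2, LF[10]=C('b')+2=12+2=14
L[11]='2': occ=1, LF[11]=C('2')+1=3+1=4
L[12]='b': occ=3, LF[12]=C('b')+3=12+3=15
L[13]='1': occ=1, LF[13]=C('1')+1=1+1=2
L[14]='D': occ=2, LF[14]=C('D')+2=7+2=9
L[15]='C': occ=1, LF[15]=C('C')+1=5+1=6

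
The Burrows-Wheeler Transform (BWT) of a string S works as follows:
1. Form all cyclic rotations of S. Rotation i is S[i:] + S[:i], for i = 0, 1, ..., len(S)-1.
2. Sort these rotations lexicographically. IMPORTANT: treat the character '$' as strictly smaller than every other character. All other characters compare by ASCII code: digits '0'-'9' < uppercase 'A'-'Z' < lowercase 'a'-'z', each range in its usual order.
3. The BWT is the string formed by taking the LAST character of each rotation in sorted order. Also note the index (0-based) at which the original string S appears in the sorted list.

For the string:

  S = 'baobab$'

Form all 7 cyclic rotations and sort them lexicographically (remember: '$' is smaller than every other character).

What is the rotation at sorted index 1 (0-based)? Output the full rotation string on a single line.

All 7 rotations (rotation i = S[i:]+S[:i]):
  rot[0] = baobab$
  rot[1] = aobab$b
  rot[2] = obab$ba
  rot[3] = bab$bao
  rot[4] = ab$baob
  rot[5] = b$baoba
  rot[6] = $baobab
Sorted (with $ < everything):
  sorted[0] = $baobab
  sorted[1] = ab$baob
  sorted[2] = aobab$b
  sorted[3] = b$baoba
  sorted[4] = bab$bao
  sorted[5] = baobab$
  sorted[6] = obab$ba
sorted[1] = ab$baob

Answer: ab$baob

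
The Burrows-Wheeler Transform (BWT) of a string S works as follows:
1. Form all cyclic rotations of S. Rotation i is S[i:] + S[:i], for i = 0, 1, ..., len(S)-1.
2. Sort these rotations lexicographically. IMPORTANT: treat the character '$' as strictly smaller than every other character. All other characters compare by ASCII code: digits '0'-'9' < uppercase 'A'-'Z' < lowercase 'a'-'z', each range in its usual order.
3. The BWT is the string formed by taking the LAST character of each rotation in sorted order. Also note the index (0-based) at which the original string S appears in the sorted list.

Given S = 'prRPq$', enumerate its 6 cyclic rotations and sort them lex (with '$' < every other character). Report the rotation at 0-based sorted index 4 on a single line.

All 6 rotations (rotation i = S[i:]+S[:i]):
  rot[0] = prRPq$
  rot[1] = rRPq$p
  rot[2] = RPq$pr
  rot[3] = Pq$prR
  rot[4] = q$prRP
  rot[5] = $prRPq
Sorted (with $ < everything):
  sorted[0] = $prRPq
  sorted[1] = Pq$prR
  sorted[2] = RPq$pr
  sorted[3] = prRPq$
  sorted[4] = q$prRP
  sorted[5] = rRPq$p
sorted[4] = q$prRP

Answer: q$prRP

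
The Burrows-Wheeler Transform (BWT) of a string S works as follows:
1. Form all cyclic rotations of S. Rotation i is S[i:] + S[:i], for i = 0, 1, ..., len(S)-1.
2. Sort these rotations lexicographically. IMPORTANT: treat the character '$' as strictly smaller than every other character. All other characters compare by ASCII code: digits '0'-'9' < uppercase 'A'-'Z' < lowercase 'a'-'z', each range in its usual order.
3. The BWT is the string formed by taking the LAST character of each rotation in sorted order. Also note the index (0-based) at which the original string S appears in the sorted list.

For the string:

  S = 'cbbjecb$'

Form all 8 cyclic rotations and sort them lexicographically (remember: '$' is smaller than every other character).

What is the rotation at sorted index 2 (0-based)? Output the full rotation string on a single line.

All 8 rotations (rotation i = S[i:]+S[:i]):
  rot[0] = cbbjecb$
  rot[1] = bbjecb$c
  rot[2] = bjecb$cb
  rot[3] = jecb$cbb
  rot[4] = ecb$cbbj
  rot[5] = cb$cbbje
  rot[6] = b$cbbjec
  rot[7] = $cbbjecb
Sorted (with $ < everything):
  sorted[0] = $cbbjecb
  sorted[1] = b$cbbjec
  sorted[2] = bbjecb$c
  sorted[3] = bjecb$cb
  sorted[4] = cb$cbbje
  sorted[5] = cbbjecb$
  sorted[6] = ecb$cbbj
  sorted[7] = jecb$cbb
sorted[2] = bbjecb$c

Answer: bbjecb$c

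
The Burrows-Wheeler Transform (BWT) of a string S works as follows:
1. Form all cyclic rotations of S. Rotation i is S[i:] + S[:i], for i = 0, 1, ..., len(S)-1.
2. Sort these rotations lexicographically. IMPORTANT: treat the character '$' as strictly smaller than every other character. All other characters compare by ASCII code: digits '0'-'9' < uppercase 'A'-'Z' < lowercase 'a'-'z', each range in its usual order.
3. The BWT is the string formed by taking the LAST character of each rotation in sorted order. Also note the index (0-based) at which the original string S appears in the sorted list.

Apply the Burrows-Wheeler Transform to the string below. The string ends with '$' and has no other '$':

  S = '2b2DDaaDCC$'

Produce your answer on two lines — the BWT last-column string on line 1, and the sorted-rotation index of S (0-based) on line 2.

All 11 rotations (rotation i = S[i:]+S[:i]):
  rot[0] = 2b2DDaaDCC$
  rot[1] = b2DDaaDCC$2
  rot[2] = 2DDaaDCC$2b
  rot[3] = DDaaDCC$2b2
  rot[4] = DaaDCC$2b2D
  rot[5] = aaDCC$2b2DD
  rot[6] = aDCC$2b2DDa
  rot[7] = DCC$2b2DDaa
  rot[8] = CC$2b2DDaaD
  rot[9] = C$2b2DDaaDC
  rot[10] = $2b2DDaaDCC
Sorted (with $ < everything):
  sorted[0] = $2b2DDaaDCC  (last char: 'C')
  sorted[1] = 2DDaaDCC$2b  (last char: 'b')
  sorted[2] = 2b2DDaaDCC$  (last char: '$')
  sorted[3] = C$2b2DDaaDC  (last char: 'C')
  sorted[4] = CC$2b2DDaaD  (last char: 'D')
  sorted[5] = DCC$2b2DDaa  (last char: 'a')
  sorted[6] = DDaaDCC$2b2  (last char: '2')
  sorted[7] = DaaDCC$2b2D  (last char: 'D')
  sorted[8] = aDCC$2b2DDa  (last char: 'a')
  sorted[9] = aaDCC$2b2DD  (last char: 'D')
  sorted[10] = b2DDaaDCC$2  (last char: '2')
Last column: Cb$CDa2DaD2
Original string S is at sorted index 2

Answer: Cb$CDa2DaD2
2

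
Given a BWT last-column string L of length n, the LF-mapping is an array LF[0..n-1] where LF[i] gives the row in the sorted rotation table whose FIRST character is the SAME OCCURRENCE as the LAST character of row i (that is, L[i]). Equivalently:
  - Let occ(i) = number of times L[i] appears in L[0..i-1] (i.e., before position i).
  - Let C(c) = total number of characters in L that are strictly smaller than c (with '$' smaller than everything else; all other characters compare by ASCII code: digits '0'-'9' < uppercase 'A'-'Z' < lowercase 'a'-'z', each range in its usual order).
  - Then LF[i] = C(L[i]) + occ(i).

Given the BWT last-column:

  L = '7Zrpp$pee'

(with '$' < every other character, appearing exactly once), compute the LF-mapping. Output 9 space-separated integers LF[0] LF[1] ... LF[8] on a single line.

Answer: 1 2 8 5 6 0 7 3 4

Derivation:
Char counts: '$':1, '7':1, 'Z':1, 'e':2, 'p':3, 'r':1
C (first-col start): C('$')=0, C('7')=1, C('Z')=2, C('e')=3, C('p')=5, C('r')=8
L[0]='7': occ=0, LF[0]=C('7')+0=1+0=1
L[1]='Z': occ=0, LF[1]=C('Z')+0=2+0=2
L[2]='r': occ=0, LF[2]=C('r')+0=8+0=8
L[3]='p': occ=0, LF[3]=C('p')+0=5+0=5
L[4]='p': occ=1, LF[4]=C('p')+1=5+1=6
L[5]='$': occ=0, LF[5]=C('$')+0=0+0=0
L[6]='p': occ=2, LF[6]=C('p')+2=5+2=7
L[7]='e': occ=0, LF[7]=C('e')+0=3+0=3
L[8]='e': occ=1, LF[8]=C('e')+1=3+1=4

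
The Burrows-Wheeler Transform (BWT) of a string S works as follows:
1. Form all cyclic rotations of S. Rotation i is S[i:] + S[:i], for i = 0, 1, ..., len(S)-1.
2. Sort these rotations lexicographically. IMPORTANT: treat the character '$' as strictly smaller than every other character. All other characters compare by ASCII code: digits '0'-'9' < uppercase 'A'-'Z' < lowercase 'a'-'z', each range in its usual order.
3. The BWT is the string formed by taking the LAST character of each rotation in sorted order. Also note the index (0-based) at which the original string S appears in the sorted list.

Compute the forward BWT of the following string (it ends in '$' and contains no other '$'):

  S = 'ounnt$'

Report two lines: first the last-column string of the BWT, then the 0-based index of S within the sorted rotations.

Answer: tun$no
3

Derivation:
All 6 rotations (rotation i = S[i:]+S[:i]):
  rot[0] = ounnt$
  rot[1] = unnt$o
  rot[2] = nnt$ou
  rot[3] = nt$oun
  rot[4] = t$ounn
  rot[5] = $ounnt
Sorted (with $ < everything):
  sorted[0] = $ounnt  (last char: 't')
  sorted[1] = nnt$ou  (last char: 'u')
  sorted[2] = nt$oun  (last char: 'n')
  sorted[3] = ounnt$  (last char: '$')
  sorted[4] = t$ounn  (last char: 'n')
  sorted[5] = unnt$o  (last char: 'o')
Last column: tun$no
Original string S is at sorted index 3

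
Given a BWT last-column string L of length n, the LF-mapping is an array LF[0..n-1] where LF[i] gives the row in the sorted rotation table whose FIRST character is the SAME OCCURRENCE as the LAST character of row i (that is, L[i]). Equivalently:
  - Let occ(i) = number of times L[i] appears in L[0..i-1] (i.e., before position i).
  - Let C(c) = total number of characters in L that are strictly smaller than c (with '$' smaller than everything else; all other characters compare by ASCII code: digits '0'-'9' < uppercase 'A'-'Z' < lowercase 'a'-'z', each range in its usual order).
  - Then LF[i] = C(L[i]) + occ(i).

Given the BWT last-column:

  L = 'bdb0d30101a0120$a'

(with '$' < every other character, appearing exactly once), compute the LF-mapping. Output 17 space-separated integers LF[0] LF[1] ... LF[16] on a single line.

Answer: 13 15 14 1 16 10 2 6 3 7 11 4 8 9 5 0 12

Derivation:
Char counts: '$':1, '0':5, '1':3, '2':1, '3':1, 'a':2, 'b':2, 'd':2
C (first-col start): C('$')=0, C('0')=1, C('1')=6, C('2')=9, C('3')=10, C('a')=11, C('b')=13, C('d')=15
L[0]='b': occ=0, LF[0]=C('b')+0=13+0=13
L[1]='d': occ=0, LF[1]=C('d')+0=15+0=15
L[2]='b': occ=1, LF[2]=C('b')+1=13+1=14
L[3]='0': occ=0, LF[3]=C('0')+0=1+0=1
L[4]='d': occ=1, LF[4]=C('d')+1=15+1=16
L[5]='3': occ=0, LF[5]=C('3')+0=10+0=10
L[6]='0': occ=1, LF[6]=C('0')+1=1+1=2
L[7]='1': occ=0, LF[7]=C('1')+0=6+0=6
L[8]='0': occ=2, LF[8]=C('0')+2=1+2=3
L[9]='1': occ=1, LF[9]=C('1')+1=6+1=7
L[10]='a': occ=0, LF[10]=C('a')+0=11+0=11
L[11]='0': occ=3, LF[11]=C('0')+3=1+3=4
L[12]='1': occ=2, LF[12]=C('1')+2=6+2=8
L[13]='2': occ=0, LF[13]=C('2')+0=9+0=9
L[14]='0': occ=4, LF[14]=C('0')+4=1+4=5
L[15]='$': occ=0, LF[15]=C('$')+0=0+0=0
L[16]='a': occ=1, LF[16]=C('a')+1=11+1=12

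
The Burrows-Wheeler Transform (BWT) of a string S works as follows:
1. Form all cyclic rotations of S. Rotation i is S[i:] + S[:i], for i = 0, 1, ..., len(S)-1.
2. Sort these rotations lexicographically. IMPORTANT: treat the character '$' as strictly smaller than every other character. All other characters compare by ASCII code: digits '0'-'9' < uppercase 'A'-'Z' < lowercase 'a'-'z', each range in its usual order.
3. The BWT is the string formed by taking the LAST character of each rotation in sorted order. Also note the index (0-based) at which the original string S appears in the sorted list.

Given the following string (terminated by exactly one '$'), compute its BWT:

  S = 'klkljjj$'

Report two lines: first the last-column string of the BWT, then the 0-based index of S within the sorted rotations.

Answer: jjjll$kk
5

Derivation:
All 8 rotations (rotation i = S[i:]+S[:i]):
  rot[0] = klkljjj$
  rot[1] = lkljjj$k
  rot[2] = kljjj$kl
  rot[3] = ljjj$klk
  rot[4] = jjj$klkl
  rot[5] = jj$klklj
  rot[6] = j$klkljj
  rot[7] = $klkljjj
Sorted (with $ < everything):
  sorted[0] = $klkljjj  (last char: 'j')
  sorted[1] = j$klkljj  (last char: 'j')
  sorted[2] = jj$klklj  (last char: 'j')
  sorted[3] = jjj$klkl  (last char: 'l')
  sorted[4] = kljjj$kl  (last char: 'l')
  sorted[5] = klkljjj$  (last char: '$')
  sorted[6] = ljjj$klk  (last char: 'k')
  sorted[7] = lkljjj$k  (last char: 'k')
Last column: jjjll$kk
Original string S is at sorted index 5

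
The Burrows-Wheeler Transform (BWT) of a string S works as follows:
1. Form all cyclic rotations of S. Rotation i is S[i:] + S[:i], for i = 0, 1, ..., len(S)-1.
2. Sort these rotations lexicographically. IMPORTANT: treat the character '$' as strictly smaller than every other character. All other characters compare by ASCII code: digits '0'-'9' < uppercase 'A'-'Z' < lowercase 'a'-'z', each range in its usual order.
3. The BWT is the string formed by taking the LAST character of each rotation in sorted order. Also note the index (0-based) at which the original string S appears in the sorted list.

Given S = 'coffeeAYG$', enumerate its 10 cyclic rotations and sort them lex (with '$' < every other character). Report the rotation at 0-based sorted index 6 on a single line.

Answer: eeAYG$coff

Derivation:
All 10 rotations (rotation i = S[i:]+S[:i]):
  rot[0] = coffeeAYG$
  rot[1] = offeeAYG$c
  rot[2] = ffeeAYG$co
  rot[3] = feeAYG$cof
  rot[4] = eeAYG$coff
  rot[5] = eAYG$coffe
  rot[6] = AYG$coffee
  rot[7] = YG$coffeeA
  rot[8] = G$coffeeAY
  rot[9] = $coffeeAYG
Sorted (with $ < everything):
  sorted[0] = $coffeeAYG
  sorted[1] = AYG$coffee
  sorted[2] = G$coffeeAY
  sorted[3] = YG$coffeeA
  sorted[4] = coffeeAYG$
  sorted[5] = eAYG$coffe
  sorted[6] = eeAYG$coff
  sorted[7] = feeAYG$cof
  sorted[8] = ffeeAYG$co
  sorted[9] = offeeAYG$c
sorted[6] = eeAYG$coff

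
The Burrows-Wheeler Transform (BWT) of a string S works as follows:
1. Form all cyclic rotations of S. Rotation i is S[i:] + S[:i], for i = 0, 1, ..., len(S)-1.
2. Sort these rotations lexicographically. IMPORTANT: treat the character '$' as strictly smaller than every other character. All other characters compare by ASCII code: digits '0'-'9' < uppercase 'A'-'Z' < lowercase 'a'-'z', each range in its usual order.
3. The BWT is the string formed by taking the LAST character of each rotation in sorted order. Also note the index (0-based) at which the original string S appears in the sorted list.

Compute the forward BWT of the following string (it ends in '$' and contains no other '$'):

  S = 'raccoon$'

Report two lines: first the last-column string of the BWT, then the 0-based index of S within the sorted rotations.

Answer: nracooc$
7

Derivation:
All 8 rotations (rotation i = S[i:]+S[:i]):
  rot[0] = raccoon$
  rot[1] = accoon$r
  rot[2] = ccoon$ra
  rot[3] = coon$rac
  rot[4] = oon$racc
  rot[5] = on$racco
  rot[6] = n$raccoo
  rot[7] = $raccoon
Sorted (with $ < everything):
  sorted[0] = $raccoon  (last char: 'n')
  sorted[1] = accoon$r  (last char: 'r')
  sorted[2] = ccoon$ra  (last char: 'a')
  sorted[3] = coon$rac  (last char: 'c')
  sorted[4] = n$raccoo  (last char: 'o')
  sorted[5] = on$racco  (last char: 'o')
  sorted[6] = oon$racc  (last char: 'c')
  sorted[7] = raccoon$  (last char: '$')
Last column: nracooc$
Original string S is at sorted index 7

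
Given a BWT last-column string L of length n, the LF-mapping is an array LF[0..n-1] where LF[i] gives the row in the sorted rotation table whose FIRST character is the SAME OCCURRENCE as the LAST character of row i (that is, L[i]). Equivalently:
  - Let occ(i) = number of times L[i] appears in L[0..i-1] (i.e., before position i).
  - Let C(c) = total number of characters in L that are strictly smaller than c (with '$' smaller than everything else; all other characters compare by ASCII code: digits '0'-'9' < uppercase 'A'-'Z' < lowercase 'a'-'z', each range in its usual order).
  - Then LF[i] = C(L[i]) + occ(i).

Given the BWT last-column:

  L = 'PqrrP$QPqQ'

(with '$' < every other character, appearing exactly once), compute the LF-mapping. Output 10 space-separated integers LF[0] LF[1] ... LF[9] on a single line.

Char counts: '$':1, 'P':3, 'Q':2, 'q':2, 'r':2
C (first-col start): C('$')=0, C('P')=1, C('Q')=4, C('q')=6, C('r')=8
L[0]='P': occ=0, LF[0]=C('P')+0=1+0=1
L[1]='q': occ=0, LF[1]=C('q')+0=6+0=6
L[2]='r': occ=0, LF[2]=C('r')+0=8+0=8
L[3]='r': occ=1, LF[3]=C('r')+1=8+1=9
L[4]='P': occ=1, LF[4]=C('P')+1=1+1=2
L[5]='$': occ=0, LF[5]=C('$')+0=0+0=0
L[6]='Q': occ=0, LF[6]=C('Q')+0=4+0=4
L[7]='P': occ=2, LF[7]=C('P')+2=1+2=3
L[8]='q': occ=1, LF[8]=C('q')+1=6+1=7
L[9]='Q': occ=1, LF[9]=C('Q')+1=4+1=5

Answer: 1 6 8 9 2 0 4 3 7 5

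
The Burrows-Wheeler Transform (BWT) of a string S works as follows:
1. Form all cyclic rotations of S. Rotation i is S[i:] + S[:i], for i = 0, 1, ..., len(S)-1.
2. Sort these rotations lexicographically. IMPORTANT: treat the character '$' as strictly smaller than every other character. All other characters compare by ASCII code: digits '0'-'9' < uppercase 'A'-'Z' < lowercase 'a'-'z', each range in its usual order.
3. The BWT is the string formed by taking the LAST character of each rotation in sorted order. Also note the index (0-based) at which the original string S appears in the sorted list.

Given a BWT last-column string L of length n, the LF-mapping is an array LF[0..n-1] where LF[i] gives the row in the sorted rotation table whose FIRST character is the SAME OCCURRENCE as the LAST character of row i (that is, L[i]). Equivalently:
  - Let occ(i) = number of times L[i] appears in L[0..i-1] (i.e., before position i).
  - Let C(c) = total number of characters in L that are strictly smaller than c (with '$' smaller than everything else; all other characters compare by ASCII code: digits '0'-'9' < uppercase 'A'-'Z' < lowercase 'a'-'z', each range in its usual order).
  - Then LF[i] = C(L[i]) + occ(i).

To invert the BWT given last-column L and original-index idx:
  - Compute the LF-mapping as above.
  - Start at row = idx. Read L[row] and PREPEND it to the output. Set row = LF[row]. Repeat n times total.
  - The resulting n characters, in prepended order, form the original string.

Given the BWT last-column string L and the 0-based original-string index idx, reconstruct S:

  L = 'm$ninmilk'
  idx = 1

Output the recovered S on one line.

LF mapping: 5 0 7 1 8 6 2 4 3
Walk LF starting at row 1, prepending L[row]:
  step 1: row=1, L[1]='$', prepend. Next row=LF[1]=0
  step 2: row=0, L[0]='m', prepend. Next row=LF[0]=5
  step 3: row=5, L[5]='m', prepend. Next row=LF[5]=6
  step 4: row=6, L[6]='i', prepend. Next row=LF[6]=2
  step 5: row=2, L[2]='n', prepend. Next row=LF[2]=7
  step 6: row=7, L[7]='l', prepend. Next row=LF[7]=4
  step 7: row=4, L[4]='n', prepend. Next row=LF[4]=8
  step 8: row=8, L[8]='k', prepend. Next row=LF[8]=3
  step 9: row=3, L[3]='i', prepend. Next row=LF[3]=1
Reversed output: iknlnimm$

Answer: iknlnimm$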